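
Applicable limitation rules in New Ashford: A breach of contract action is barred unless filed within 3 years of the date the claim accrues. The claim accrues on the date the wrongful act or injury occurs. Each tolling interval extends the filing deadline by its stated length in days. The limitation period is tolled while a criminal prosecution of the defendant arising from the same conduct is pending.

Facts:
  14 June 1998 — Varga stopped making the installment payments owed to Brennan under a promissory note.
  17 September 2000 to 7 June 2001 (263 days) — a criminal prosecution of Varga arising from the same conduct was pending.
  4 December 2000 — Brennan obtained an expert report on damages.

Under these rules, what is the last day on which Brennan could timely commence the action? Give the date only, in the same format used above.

4 March 2002

The claim accrued on 14 June 1998, when the wrongful act occurred.
3 years from 14 June 1998 is 14 June 2001.
The period was tolled for 263 days by the pending criminal prosecution (17 September 2000 to 7 June 2001), pushing the deadline to 4 March 2002.
Nothing else in the chronology tolls or restarts the period.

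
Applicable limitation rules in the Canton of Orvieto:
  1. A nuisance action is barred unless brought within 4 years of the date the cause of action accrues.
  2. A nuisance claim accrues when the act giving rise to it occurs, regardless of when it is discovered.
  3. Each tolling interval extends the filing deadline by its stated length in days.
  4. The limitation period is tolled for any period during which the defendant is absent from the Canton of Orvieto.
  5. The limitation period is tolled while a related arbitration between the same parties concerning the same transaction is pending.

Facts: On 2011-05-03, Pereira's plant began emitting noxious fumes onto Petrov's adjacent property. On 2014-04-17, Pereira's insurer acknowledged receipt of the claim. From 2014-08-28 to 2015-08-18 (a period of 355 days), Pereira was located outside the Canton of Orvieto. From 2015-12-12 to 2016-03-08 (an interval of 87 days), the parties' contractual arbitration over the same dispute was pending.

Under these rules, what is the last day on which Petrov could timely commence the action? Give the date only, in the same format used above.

The claim accrued on 2011-05-03, when the wrongful act occurred.
4 years from 2011-05-03 is 2015-05-03.
The defendant's absence from the jurisdiction from 2014-08-28 to 2015-08-18 tolled the period for 355 days, extending the deadline to 2016-04-22.
The period was tolled for 87 days by the pending related arbitration (2015-12-12 to 2016-03-08), pushing the deadline to 2016-07-18.
Nothing else in the chronology tolls or restarts the period.

2016-07-18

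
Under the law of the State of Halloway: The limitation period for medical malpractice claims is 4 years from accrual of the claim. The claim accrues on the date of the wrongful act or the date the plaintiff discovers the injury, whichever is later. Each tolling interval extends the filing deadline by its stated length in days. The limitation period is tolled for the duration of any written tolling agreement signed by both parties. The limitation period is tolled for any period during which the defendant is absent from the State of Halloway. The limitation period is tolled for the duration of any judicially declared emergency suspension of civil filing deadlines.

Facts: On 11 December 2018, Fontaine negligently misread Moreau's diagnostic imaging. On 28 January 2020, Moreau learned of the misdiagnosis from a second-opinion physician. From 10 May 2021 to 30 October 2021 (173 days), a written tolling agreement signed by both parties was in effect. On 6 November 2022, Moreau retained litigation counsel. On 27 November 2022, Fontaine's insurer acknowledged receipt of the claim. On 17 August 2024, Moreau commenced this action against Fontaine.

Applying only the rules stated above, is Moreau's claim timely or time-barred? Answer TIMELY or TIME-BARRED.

TIME-BARRED

The claim accrued on 28 January 2020 — the later of the 11 December 2018 act and the 28 January 2020 discovery.
4 years from 28 January 2020 is 28 January 2024.
Because the written tolling agreement ran from 10 May 2021 to 30 October 2021, the deadline is extended by 173 days to 19 July 2024.
None of the other events listed affects the running of the period under the stated rules.
Moreau filed on 17 August 2024, after the 19 July 2024 deadline, so the action is time-barred.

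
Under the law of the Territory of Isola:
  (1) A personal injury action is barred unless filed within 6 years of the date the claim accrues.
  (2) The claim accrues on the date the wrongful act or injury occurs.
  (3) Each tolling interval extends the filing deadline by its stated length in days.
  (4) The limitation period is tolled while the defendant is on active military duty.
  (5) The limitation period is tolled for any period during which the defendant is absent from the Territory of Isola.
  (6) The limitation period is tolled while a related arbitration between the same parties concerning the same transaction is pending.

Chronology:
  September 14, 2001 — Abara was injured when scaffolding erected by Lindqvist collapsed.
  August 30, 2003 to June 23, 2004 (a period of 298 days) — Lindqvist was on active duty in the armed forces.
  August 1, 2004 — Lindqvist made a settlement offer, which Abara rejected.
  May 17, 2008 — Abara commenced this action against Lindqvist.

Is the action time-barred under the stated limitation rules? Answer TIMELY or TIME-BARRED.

The claim accrued on September 14, 2001, when the wrongful act occurred.
The untolled deadline — 6 years after September 14, 2001 — is September 14, 2007.
The defendant's active military service from August 30, 2003 to June 23, 2004 tolled the period for 298 days, extending the deadline to July 8, 2008.
The other events in the timeline have no effect on the limitation period under the stated rules.
Abara filed on May 17, 2008, before the July 8, 2008 deadline, so the action is timely.

TIMELY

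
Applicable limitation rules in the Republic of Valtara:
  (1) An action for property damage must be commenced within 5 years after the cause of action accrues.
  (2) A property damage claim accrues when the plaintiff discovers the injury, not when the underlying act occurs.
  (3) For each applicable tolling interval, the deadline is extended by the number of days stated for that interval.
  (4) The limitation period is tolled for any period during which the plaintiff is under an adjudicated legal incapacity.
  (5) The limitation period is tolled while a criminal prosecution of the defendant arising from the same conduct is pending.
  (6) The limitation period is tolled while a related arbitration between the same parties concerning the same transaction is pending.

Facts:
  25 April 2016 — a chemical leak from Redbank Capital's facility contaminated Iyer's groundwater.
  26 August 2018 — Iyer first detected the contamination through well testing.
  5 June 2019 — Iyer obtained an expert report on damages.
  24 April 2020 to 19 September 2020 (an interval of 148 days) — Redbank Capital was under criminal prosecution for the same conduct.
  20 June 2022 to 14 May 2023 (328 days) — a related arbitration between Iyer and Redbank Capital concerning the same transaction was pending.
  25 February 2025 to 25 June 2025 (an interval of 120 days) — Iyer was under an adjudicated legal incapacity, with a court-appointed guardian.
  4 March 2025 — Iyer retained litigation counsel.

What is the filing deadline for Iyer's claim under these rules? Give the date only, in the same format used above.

14 December 2024

Under the discovery rule, the claim accrued on 26 August 2018, when Iyer discovered the injury — not on the 25 April 2016 date of the underlying act.
Adding the 5 years base period to 26 August 2018 gives a deadline of 26 August 2023, before any tolling.
The period was tolled for 148 days by the pending criminal prosecution (24 April 2020 to 19 September 2020), pushing the deadline to 21 January 2024.
Because the pending related arbitration ran from 20 June 2022 to 14 May 2023, the deadline is extended by 328 days to 14 December 2024.
The plaintiff's legal incapacity starting 25 February 2025 came too late — the period had run on 14 December 2024 — and so does not extend the deadline.
None of the other events listed affects the running of the period under the stated rules.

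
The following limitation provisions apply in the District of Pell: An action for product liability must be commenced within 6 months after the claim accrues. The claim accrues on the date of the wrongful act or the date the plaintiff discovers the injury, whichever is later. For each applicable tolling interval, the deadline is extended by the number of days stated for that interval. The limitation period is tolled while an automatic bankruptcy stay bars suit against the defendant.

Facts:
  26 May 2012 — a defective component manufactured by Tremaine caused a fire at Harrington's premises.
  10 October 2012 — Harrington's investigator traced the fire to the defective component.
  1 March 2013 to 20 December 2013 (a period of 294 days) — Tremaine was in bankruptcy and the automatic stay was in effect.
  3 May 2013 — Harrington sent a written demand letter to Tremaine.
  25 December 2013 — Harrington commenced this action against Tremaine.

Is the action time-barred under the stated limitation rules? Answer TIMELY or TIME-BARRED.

Because discovery on 10 October 2012 post-dates the 26 May 2012 act, accrual under the later-of rule falls on 10 October 2012.
Adding the 6 months base period to 10 October 2012 gives a deadline of 10 April 2013, before any tolling.
Because the automatic bankruptcy stay ran from 1 March 2013 to 20 December 2013, the deadline is extended by 294 days to 29 January 2014.
The other events in the timeline have no effect on the limitation period under the stated rules.
Harrington filed on 25 December 2013, before the 29 January 2014 deadline, so the action is timely.

TIMELY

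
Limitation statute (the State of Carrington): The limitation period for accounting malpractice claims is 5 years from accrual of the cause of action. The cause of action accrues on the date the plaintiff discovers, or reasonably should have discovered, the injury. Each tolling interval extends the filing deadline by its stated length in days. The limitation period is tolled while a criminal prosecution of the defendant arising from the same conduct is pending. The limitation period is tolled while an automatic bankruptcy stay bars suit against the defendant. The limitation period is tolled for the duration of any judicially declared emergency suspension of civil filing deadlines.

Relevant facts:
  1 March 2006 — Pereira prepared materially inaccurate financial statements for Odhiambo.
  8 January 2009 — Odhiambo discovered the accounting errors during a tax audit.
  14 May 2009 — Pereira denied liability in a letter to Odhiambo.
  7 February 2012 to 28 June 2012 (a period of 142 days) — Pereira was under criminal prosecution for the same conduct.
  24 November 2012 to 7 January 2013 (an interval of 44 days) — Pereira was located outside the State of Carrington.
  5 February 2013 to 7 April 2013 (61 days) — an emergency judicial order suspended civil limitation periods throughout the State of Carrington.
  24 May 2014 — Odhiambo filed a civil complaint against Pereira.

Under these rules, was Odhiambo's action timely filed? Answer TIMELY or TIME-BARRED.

Accrual is tied to discovery, so the period began on 8 January 2009 rather than on 1 March 2006 when the act occurred.
Adding the 5 years base period to 8 January 2009 gives a deadline of 8 January 2014, before any tolling.
Because the pending criminal prosecution ran from 7 February 2012 to 28 June 2012, the deadline is extended by 142 days to 30 May 2014.
Because the emergency suspension of filing deadlines ran from 5 February 2013 to 7 April 2013, the deadline is extended by 61 days to 30 July 2014.
No stated provision tolls the period for the defendant's absence, so the interval from 24 November 2012 to 7 January 2013 has no effect on the deadline.
Nothing else in the chronology tolls or restarts the period.
Odhiambo filed on 24 May 2014, before the 30 July 2014 deadline, so the action is timely.

TIMELY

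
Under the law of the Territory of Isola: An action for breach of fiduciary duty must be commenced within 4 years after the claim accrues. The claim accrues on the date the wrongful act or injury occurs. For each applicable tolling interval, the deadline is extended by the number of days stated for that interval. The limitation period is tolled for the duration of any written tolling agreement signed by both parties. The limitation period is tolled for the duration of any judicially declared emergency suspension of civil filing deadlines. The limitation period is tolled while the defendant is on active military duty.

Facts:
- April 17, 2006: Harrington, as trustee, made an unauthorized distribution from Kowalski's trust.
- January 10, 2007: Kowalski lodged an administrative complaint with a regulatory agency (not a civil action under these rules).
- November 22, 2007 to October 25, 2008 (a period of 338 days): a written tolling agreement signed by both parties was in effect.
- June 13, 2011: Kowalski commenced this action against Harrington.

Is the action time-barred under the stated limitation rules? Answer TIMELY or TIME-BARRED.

The limitation period began to run on April 17, 2006.
4 years from April 17, 2006 is April 17, 2010.
Because the written tolling agreement ran from November 22, 2007 to October 25, 2008, the deadline is extended by 338 days to March 21, 2011.
None of the other events listed affects the running of the period under the stated rules.
Filing on June 13, 2011 missed the March 21, 2011 deadline — the action is time-barred.

TIME-BARRED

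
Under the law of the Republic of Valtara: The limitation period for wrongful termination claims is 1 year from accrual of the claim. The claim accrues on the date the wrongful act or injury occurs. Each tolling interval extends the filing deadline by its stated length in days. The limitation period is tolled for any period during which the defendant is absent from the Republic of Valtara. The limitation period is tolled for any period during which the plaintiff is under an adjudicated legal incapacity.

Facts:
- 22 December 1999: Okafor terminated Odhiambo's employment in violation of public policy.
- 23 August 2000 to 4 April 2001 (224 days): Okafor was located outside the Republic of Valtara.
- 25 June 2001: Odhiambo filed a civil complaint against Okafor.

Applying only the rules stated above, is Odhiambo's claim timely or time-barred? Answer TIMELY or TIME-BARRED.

TIMELY

The claim accrued on 22 December 1999, the date of the act.
The untolled deadline — 1 year after 22 December 1999 — is 22 December 2000.
The period was tolled for 224 days by the defendant's absence from the jurisdiction (23 August 2000 to 4 April 2001), pushing the deadline to 3 August 2001.
Odhiambo filed on 25 June 2001, before the 3 August 2001 deadline, so the action is timely.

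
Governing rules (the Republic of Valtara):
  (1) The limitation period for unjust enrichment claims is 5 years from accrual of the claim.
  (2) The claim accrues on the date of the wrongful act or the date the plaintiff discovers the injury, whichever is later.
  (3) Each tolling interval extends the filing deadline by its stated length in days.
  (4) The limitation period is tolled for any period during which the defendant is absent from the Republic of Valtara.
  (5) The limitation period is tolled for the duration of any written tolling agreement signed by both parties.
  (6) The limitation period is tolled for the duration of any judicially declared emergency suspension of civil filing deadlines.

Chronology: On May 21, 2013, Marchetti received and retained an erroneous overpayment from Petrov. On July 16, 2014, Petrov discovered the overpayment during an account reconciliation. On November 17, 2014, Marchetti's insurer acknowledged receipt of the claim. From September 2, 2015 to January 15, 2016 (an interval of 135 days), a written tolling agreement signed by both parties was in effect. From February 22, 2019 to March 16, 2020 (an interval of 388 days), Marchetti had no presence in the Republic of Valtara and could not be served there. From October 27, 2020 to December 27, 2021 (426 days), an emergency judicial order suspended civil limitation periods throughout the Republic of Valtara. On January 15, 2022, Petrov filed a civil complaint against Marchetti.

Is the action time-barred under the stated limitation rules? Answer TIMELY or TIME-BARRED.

TIMELY

Because discovery on July 16, 2014 post-dates the May 21, 2013 act, accrual under the later-of rule falls on July 16, 2014.
5 years from July 16, 2014 is July 16, 2019.
The period was tolled for 135 days by the written tolling agreement (September 2, 2015 to January 15, 2016), pushing the deadline to November 28, 2019.
Because the defendant's absence from the jurisdiction ran from February 22, 2019 to March 16, 2020, the deadline is extended by 388 days to December 20, 2020.
Because the emergency suspension of filing deadlines ran from October 27, 2020 to December 27, 2021, the deadline is extended by 426 days to February 19, 2022.
Nothing else in the chronology tolls or restarts the period.
Filing on January 15, 2022 beat the February 19, 2022 deadline — the action is timely.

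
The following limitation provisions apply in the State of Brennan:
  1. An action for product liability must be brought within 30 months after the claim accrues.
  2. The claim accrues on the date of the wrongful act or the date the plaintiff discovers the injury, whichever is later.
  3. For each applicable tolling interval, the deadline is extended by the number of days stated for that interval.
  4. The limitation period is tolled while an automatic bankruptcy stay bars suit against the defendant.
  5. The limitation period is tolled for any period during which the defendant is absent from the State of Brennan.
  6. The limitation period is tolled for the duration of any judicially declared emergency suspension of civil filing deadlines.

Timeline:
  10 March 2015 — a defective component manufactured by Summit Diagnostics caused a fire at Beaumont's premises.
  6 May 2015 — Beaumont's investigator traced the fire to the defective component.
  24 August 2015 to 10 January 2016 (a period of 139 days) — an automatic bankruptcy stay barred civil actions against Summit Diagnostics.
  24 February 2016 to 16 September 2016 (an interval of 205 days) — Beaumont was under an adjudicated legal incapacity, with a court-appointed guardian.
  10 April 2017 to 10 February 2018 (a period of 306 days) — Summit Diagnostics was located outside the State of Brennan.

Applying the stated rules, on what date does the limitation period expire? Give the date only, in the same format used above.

25 January 2019

Because discovery on 6 May 2015 post-dates the 10 March 2015 act, accrual under the later-of rule falls on 6 May 2015.
The untolled deadline — 30 months after 6 May 2015 — is 6 November 2017.
The automatic bankruptcy stay from 24 August 2015 to 10 January 2016 tolled the period for 139 days, extending the deadline to 25 March 2018.
The period was tolled for 306 days by the defendant's absence from the jurisdiction (10 April 2017 to 10 February 2018), pushing the deadline to 25 January 2019.
No stated provision tolls the period for the plaintiff's incapacity, so the interval from 24 February 2016 to 16 September 2016 has no effect on the deadline.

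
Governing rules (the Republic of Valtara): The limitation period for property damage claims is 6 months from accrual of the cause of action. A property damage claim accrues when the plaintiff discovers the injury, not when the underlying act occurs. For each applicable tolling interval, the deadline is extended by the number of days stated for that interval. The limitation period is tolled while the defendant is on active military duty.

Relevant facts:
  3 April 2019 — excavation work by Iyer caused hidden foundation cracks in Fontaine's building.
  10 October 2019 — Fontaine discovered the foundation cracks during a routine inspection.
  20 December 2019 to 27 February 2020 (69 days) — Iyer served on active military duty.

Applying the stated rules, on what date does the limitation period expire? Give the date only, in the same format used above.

The claim did not accrue until Fontaine discovered the injury on 10 October 2019; the 3 April 2019 act date does not start the clock under the stated rule.
6 months from 10 October 2019 is 10 April 2020.
Because the defendant's active military service ran from 20 December 2019 to 27 February 2020, the deadline is extended by 69 days to 18 June 2020.

18 June 2020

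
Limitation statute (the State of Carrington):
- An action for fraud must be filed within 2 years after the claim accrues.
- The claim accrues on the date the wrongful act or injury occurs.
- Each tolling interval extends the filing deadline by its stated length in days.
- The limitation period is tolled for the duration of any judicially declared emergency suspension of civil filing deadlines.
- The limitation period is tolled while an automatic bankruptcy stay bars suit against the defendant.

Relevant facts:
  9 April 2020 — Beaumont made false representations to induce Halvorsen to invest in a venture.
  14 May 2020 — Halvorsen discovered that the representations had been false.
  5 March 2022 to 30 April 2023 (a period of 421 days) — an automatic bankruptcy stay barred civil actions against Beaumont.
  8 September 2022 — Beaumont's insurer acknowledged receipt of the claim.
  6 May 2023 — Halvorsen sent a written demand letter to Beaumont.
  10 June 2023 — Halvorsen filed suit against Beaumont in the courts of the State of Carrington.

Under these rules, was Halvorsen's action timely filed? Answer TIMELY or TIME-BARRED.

Accrual is governed by the date of the act, so the period began to run on 9 April 2020; the later discovery on 14 May 2020 is irrelevant under the stated rule.
The untolled deadline — 2 years after 9 April 2020 — is 9 April 2022.
Because the automatic bankruptcy stay ran from 5 March 2022 to 30 April 2023, the deadline is extended by 421 days to 4 June 2023.
None of the other events listed affects the running of the period under the stated rules.
Halvorsen filed on 10 June 2023, after the 4 June 2023 deadline, so the action is time-barred.

TIME-BARRED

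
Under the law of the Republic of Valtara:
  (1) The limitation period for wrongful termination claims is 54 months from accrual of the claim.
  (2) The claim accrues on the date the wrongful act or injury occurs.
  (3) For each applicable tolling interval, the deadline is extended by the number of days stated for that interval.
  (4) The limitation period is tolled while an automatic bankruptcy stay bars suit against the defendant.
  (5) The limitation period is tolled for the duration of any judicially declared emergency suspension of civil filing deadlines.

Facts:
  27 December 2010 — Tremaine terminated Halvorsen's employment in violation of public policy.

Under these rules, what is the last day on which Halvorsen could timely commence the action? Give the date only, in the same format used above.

The claim accrued on 27 December 2010, when the wrongful act occurred.
The untolled deadline — 54 months after 27 December 2010 — is 27 June 2015.

27 June 2015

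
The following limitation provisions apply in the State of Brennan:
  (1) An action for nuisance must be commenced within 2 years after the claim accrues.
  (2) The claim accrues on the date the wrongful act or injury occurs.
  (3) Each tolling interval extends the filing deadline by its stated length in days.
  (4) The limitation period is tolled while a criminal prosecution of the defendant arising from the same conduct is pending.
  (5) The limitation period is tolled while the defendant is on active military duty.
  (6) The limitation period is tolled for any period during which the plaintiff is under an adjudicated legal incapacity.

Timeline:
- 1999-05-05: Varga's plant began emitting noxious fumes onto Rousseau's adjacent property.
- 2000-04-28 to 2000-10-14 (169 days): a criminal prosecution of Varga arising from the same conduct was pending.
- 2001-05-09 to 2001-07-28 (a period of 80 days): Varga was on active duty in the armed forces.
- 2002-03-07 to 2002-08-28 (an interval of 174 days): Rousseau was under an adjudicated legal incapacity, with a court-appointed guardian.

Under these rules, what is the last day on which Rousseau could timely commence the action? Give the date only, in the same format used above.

2002-01-09

The claim accrued on 1999-05-05, the date of the act.
2 years from 1999-05-05 is 2001-05-05.
The pending criminal prosecution from 2000-04-28 to 2000-10-14 tolled the period for 169 days, extending the deadline to 2001-10-21.
The period was tolled for 80 days by the defendant's active military service (2001-05-09 to 2001-07-28), pushing the deadline to 2002-01-09.
The plaintiff's legal incapacity from 2002-03-07 to 2002-08-28 began after the period had already run on 2002-01-09, so it has no tolling effect.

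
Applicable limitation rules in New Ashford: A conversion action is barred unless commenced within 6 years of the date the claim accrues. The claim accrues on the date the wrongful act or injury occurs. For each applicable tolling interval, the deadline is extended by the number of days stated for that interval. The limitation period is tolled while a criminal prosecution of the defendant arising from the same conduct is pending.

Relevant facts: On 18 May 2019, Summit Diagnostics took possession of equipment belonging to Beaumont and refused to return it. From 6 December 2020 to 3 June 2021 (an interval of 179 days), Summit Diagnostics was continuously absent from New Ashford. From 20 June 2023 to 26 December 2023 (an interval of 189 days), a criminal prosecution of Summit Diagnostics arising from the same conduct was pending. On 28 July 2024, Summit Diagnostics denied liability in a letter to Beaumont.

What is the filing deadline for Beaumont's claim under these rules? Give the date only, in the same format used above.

The limitation period began to run on 18 May 2019.
6 years from 18 May 2019 is 18 May 2025.
The pending criminal prosecution from 20 June 2023 to 26 December 2023 tolled the period for 189 days, extending the deadline to 23 November 2025.
Although the defendant's absence ran from 6 December 2020 to 3 June 2021, the stated rules do not make that a tolling event, so it is disregarded.
Nothing else in the chronology tolls or restarts the period.

23 November 2025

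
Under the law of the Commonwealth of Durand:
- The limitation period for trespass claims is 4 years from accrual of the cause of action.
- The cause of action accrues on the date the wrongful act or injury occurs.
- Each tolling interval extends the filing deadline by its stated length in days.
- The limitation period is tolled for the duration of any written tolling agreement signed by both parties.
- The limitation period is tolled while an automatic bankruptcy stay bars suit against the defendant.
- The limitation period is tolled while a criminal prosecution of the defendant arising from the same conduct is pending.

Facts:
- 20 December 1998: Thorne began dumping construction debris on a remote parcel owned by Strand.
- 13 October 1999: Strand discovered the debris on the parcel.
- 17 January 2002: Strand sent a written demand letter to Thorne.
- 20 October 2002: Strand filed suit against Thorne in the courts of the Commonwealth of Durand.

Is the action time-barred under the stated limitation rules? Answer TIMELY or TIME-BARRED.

TIMELY

Accrual is governed by the date of the act, so the period began to run on 20 December 1998; the later discovery on 13 October 1999 is irrelevant under the stated rule.
The untolled deadline — 4 years after 20 December 1998 — is 20 December 2002.
Nothing else in the chronology tolls or restarts the period.
The 20 October 2002 filing precedes the 20 December 2002 deadline; the claim is timely.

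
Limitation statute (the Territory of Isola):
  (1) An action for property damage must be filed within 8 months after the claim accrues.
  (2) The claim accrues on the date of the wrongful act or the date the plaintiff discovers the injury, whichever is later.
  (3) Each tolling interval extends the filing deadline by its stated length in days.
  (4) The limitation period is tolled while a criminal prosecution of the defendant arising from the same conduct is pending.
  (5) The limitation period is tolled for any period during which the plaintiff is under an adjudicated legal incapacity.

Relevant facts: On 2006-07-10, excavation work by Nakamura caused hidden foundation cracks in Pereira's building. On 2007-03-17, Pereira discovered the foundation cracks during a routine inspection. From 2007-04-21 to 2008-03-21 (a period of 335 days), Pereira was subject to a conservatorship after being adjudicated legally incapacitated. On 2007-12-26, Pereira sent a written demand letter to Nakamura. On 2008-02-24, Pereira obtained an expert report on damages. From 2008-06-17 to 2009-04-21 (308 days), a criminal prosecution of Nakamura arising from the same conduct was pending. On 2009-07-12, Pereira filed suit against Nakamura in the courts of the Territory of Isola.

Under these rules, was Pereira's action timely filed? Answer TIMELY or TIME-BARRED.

TIMELY

Taking the later of the act (2006-07-10) and discovery (2007-03-17), the claim accrued on 2007-03-17.
8 months from 2007-03-17 is 2007-11-17.
The plaintiff's legal incapacity from 2007-04-21 to 2008-03-21 tolled the period for 335 days, extending the deadline to 2008-10-17.
The pending criminal prosecution from 2008-06-17 to 2009-04-21 tolled the period for 308 days, extending the deadline to 2009-08-21.
Nothing else in the chronology tolls or restarts the period.
The 2009-07-12 filing precedes the 2009-08-21 deadline; the claim is timely.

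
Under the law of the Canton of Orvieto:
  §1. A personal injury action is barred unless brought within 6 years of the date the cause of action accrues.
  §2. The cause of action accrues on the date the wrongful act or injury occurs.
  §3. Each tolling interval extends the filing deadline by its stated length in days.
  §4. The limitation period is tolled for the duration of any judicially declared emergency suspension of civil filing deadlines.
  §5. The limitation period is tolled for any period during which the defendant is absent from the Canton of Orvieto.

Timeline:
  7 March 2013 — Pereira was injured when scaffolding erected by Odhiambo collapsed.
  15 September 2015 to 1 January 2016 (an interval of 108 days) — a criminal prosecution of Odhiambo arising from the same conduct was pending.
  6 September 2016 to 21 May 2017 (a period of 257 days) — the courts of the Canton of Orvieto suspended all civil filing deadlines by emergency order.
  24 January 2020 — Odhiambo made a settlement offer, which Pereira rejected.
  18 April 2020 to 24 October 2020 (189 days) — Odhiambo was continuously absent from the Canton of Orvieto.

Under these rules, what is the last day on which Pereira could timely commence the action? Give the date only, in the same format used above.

19 November 2019

The claim accrued on 7 March 2013, when the wrongful act occurred.
6 years from 7 March 2013 is 7 March 2019.
The period was tolled for 257 days by the emergency suspension of filing deadlines (6 September 2016 to 21 May 2017), pushing the deadline to 19 November 2019.
The defendant's absence from the jurisdiction starting 18 April 2020 came too late — the period had run on 19 November 2019 — and so does not extend the deadline.
No stated provision tolls the period for a criminal prosecution, so the interval from 15 September 2015 to 1 January 2016 has no effect on the deadline.
The other events in the timeline have no effect on the limitation period under the stated rules.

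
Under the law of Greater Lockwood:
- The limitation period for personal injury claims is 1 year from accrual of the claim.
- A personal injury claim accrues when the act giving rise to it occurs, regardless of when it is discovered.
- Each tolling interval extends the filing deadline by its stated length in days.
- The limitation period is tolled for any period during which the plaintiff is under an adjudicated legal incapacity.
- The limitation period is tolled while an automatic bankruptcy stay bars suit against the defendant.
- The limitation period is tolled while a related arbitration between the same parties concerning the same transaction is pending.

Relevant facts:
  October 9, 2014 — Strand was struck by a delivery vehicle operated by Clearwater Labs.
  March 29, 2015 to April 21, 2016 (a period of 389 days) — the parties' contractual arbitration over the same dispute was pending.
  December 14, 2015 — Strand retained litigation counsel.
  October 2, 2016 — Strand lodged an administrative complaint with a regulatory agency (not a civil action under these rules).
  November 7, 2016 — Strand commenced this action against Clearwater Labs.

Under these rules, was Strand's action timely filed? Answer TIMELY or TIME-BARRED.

The limitation period began to run on October 9, 2014.
The untolled deadline — 1 year after October 9, 2014 — is October 9, 2015.
Because the pending related arbitration ran from March 29, 2015 to April 21, 2016, the deadline is extended by 389 days to November 1, 2016.
The other events in the timeline have no effect on the limitation period under the stated rules.
The November 7, 2016 filing falls after the November 1, 2016 deadline; the claim is time-barred.

TIME-BARRED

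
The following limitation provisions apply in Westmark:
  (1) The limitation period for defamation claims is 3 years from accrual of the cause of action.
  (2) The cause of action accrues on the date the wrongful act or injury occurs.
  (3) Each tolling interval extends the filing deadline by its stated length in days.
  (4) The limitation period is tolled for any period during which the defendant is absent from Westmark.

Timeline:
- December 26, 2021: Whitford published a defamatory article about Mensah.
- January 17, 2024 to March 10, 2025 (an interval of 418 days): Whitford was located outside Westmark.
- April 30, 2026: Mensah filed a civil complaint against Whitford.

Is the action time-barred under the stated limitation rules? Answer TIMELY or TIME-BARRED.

TIME-BARRED

The claim accrued on December 26, 2021, when the wrongful act occurred.
Adding the 3 years base period to December 26, 2021 gives a deadline of December 26, 2024, before any tolling.
The period was tolled for 418 days by the defendant's absence from the jurisdiction (January 17, 2024 to March 10, 2025), pushing the deadline to February 17, 2026.
The April 30, 2026 filing falls after the February 17, 2026 deadline; the claim is time-barred.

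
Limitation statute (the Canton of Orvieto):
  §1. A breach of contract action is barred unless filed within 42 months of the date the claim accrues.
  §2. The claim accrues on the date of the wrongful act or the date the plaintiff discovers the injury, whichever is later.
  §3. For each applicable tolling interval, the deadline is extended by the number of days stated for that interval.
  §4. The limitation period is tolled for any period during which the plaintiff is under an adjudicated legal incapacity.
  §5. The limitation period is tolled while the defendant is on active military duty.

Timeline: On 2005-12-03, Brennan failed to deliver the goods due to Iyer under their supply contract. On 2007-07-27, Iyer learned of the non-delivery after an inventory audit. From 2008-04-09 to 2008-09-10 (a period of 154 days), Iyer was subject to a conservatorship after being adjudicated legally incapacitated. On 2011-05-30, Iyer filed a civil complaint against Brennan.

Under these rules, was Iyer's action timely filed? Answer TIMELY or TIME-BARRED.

Because discovery on 2007-07-27 post-dates the 2005-12-03 act, accrual under the later-of rule falls on 2007-07-27.
42 months from 2007-07-27 is 2011-01-27.
Because the plaintiff's legal incapacity ran from 2008-04-09 to 2008-09-10, the deadline is extended by 154 days to 2011-06-30.
Filing on 2011-05-30 beat the 2011-06-30 deadline — the action is timely.

TIMELY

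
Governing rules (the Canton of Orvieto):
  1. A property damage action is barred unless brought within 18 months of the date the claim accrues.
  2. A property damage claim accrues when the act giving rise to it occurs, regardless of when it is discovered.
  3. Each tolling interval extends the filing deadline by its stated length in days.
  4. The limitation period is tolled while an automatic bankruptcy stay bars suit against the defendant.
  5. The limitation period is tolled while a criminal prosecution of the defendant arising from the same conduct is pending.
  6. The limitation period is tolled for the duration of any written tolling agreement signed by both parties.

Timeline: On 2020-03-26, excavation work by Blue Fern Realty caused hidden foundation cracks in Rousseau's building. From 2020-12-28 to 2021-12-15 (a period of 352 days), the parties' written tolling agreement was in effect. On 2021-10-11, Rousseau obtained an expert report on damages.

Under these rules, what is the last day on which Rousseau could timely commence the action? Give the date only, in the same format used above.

2022-09-13

The claim accrued on 2020-03-26, when the wrongful act occurred.
The untolled deadline — 18 months after 2020-03-26 — is 2021-09-26.
Because the written tolling agreement ran from 2020-12-28 to 2021-12-15, the deadline is extended by 352 days to 2022-09-13.
The other events in the timeline have no effect on the limitation period under the stated rules.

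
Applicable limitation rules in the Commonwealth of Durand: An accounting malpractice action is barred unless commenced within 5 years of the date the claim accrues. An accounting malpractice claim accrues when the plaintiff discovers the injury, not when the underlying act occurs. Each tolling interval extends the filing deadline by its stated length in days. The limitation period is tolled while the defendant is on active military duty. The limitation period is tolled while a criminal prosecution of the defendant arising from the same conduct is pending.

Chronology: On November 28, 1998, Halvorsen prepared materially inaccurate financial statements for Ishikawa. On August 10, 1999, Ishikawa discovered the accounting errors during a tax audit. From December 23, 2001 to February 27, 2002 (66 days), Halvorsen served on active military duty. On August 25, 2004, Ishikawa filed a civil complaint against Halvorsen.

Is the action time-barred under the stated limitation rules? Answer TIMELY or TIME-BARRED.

TIMELY

The claim did not accrue until Ishikawa discovered the injury on August 10, 1999; the November 28, 1998 act date does not start the clock under the stated rule.
The untolled deadline — 5 years after August 10, 1999 — is August 10, 2004.
Because the defendant's active military service ran from December 23, 2001 to February 27, 2002, the deadline is extended by 66 days to October 15, 2004.
Ishikawa filed on August 25, 2004, before the October 15, 2004 deadline, so the action is timely.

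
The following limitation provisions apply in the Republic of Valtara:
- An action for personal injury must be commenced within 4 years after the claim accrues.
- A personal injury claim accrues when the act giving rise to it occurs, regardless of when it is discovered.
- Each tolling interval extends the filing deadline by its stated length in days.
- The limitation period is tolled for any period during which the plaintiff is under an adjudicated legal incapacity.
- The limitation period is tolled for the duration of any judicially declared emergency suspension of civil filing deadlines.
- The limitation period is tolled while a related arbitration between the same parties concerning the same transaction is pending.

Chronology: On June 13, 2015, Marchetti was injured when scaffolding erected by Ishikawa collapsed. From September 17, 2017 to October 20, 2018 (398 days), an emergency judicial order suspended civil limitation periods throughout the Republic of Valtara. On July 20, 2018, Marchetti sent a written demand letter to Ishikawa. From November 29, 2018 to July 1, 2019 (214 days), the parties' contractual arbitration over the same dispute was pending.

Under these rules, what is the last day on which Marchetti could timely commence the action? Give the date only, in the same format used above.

The limitation period began to run on June 13, 2015.
4 years from June 13, 2015 is June 13, 2019.
The emergency suspension of filing deadlines from September 17, 2017 to October 20, 2018 tolled the period for 398 days, extending the deadline to July 15, 2020.
The period was tolled for 214 days by the pending related arbitration (November 29, 2018 to July 1, 2019), pushing the deadline to February 14, 2021.
None of the other events listed affects the running of the period under the stated rules.

February 14, 2021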